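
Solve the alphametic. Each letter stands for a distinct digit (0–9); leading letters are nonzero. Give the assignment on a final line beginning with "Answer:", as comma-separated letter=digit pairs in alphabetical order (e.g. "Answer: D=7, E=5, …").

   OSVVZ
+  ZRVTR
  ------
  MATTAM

Step 1. [col 1: Z + R ≡ M (mod 10)] column 1 (Z + R ≡ M (mod 10), carry-in 0) doesn't pin Z yet; pick Z=7 and continue, so Z=7.
Step 2. [col 1: Z + R ≡ M (mod 10)] no forcing yet in column 1 (carry-in 0); M=1 is free and consistent — try it, so M=1.
Step 3. [col 1: Z + R ≡ M (mod 10)] in column 1 we have Z+R≡M with carry-in 0; given Z=7, M=1 and digits 1,7 already taken and all letters distinct, that pins R to 4. So R=4.
Step 4. [col 2: V + T ≡ A (mod 10)] no forcing yet in column 2 (carry-in 1); V=6 is free and consistent — try it. So V=6.
Step 5. [col 2: V + T ≡ A (mod 10)] A=0 is one option consistent with column 2 (V + T ≡ A (mod 10), carry-in 1) — take it, so A=0.
Step 6. [col 2: V + T ≡ A (mod 10)] column 2: given V=6, A=0, carry-in 1, and digits 0,1,4,6,7 already taken and all letters distinct, V+T≡A (mod 10) forces T=3, so T=3.
Step 7. [col 4: S + R ≡ T (mod 10)] in column 4 we have S+R≡T with carry-in 1; given R=4, T=3 and digits 0,1,3,4,6,7 already taken and all letters distinct, that pins S to 8. So S=8.
Step 8. [col 5: O + Z ≡ A (mod 10)] from column 5 (Z=7, A=0, carry-in 1, digits 0,1,3,4,6,7,8 already taken and all letters distinct): O must equal 2, so O=2.

Answer: A=0, M=1, O=2, R=4, S=8, T=3, V=6, Z=7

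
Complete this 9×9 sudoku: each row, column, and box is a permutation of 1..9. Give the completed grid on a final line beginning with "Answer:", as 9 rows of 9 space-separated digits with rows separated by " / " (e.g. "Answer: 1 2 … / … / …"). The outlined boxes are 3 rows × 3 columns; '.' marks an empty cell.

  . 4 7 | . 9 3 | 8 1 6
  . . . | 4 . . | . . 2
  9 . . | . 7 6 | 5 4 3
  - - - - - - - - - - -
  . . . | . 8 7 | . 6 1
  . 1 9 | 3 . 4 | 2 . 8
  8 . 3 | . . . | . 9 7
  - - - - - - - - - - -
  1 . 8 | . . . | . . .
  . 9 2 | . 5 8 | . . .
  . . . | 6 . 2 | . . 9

Step 1. [r2c5∈{1}] r2c5 has the single candidate 1, so r2c5=1.
Step 2. [r8c9∈{4}] nothing but 4 survives at r8c9 ⇒ r8c9=4.
Step 3. [r2c6∈{5}] nothing but 5 survives at r2c6 ⇒ r2c6=5.
Step 4. [r5c1∈{5,6,7}] row 5 places 7 nowhere but r5c1. So r5c1=7.
Step 5. [r6c2∈{2,5,6}] in box 4, 6 fits only at r6c2. So r6c2=6.
Step 6. [r1c4∈{2}] r1c4's peers cover all but 2 ⇒ r1c4=2.
Step 7. [r2c8∈{7}] r2c8's peers cover all but 7, so r2c8=7.
Step 8. [r8c8∈{3}] nothing but 3 survives at r8c8. So r8c8=3.
Step 9. [r7c9∈{5}] nothing but 5 survives at r7c9, so r7c9=5.
Step 10. [r8c4∈{1,7}] 1 has one home in box 8: r8c4, so r8c4=1.
Step 11. [r8c7∈{6,7}] r8c7 is the only open cell in row 8 admitting 7 ⇒ r8c7=7.
Step 12. [r9c2∈{3,5,7}] in row 9, 7 fits only at r9c2 ⇒ r9c2=7.
Step 13. [r4c2∈{2,5}] in col 2, 5 fits only at r4c2. So r4c2=5.
Step 14. [r4c3∈{4}] nothing but 4 survives at r4c3 ⇒ r4c3=4.
Step 15. [r9c1∈{3,4,5}] in col 1, 4 fits only at r9c1, so r9c1=4.
Step 16. [r2c2∈{3,8}] row 2 places 8 nowhere but r2c2. So r2c2=8.
Step 17. [r9c5∈{3}] nothing but 3 survives at r9c5 ⇒ r9c5=3.
Step 18. [r8c1∈{6}] r8c1 is down to just 6, so r8c1=6.
Step 19. [r7c4∈{7,9}] across row 7, 7 lands solely at r7c4 ⇒ r7c4=7.
Step 20. [r3c2∈{2}] r3c2's peers cover all but 2. So r3c2=2.
Step 21. [r2c7∈{9}] nothing but 9 survives at r2c7 ⇒ r2c7=9.
Step 22. [r5c5∈{6}] r5c5 has the single candidate 6 ⇒ r5c5=6.
Step 23. [r6c4∈{5}] nothing but 5 survives at r6c4 ⇒ r6c4=5.
Step 24. [r6c6∈{1}] r6c6 is down to just 1, so r6c6=1.
Step 25. [r7c5∈{4}] r7c5 has the single candidate 4. So r7c5=4.
Step 26. [r3c3∈{1}] r3c3's peers cover all but 1, so r3c3=1.
Step 27. [r4c7∈{3}] only 3 remains possible at r4c7 ⇒ r4c7=3.
Step 28. [r6c5∈{2}] only 2 remains possible at r6c5. So r6c5=2.
Step 29. [r7c8∈{2}] r7c8 has the single candidate 2 ⇒ r7c8=2.
Step 30. [r7c6∈{9}] only 9 remains possible at r7c6. So r7c6=9.
Step 31. [r5c8∈{5}] r5c8 is down to just 5. So r5c8=5.
Step 32. [r7c2∈{3}] r7c2 has the single candidate 3 ⇒ r7c2=3.
Step 33. [r1c1∈{5}] r1c1 has the single candidate 5. So r1c1=5.
Step 34. [r2c1∈{3}] nothing but 3 survives at r2c1, so r2c1=3.
Step 35. [r7c7∈{6}] only 6 remains possible at r7c7, so r7c7=6.
Step 36. [r3c4∈{8}] r3c4 has the single candidate 8 ⇒ r3c4=8.
Step 37. [r6c7∈{4}] r6c7 is down to just 4. So r6c7=4.
Step 38. [r4c4∈{9}] only 9 remains possible at r4c4, so r4c4=9.
Step 39. [r9c3∈{5}] nothing but 5 survives at r9c3 ⇒ r9c3=5.
Step 40. [r9c7∈{1}] r9c7's peers cover all but 1. So r9c7=1.
Step 41. [r9c8∈{8}] only 8 remains possible at r9c8, so r9c8=8.
Step 42. [r4c1∈{2}] r4c1 has the single candidate 2. So r4c1=2.
Step 43. [r2c3∈{6}] r2c3's peers cover all but 6, so r2c3=6.

Answer: 5 4 7 2 9 3 8 1 6 / 3 8 6 4 1 5 9 7 2 / 9 2 1 8 7 6 5 4 3 / 2 5 4 9 8 7 3 6 1 / 7 1 9 3 6 4 2 5 8 / 8 6 3 5 2 1 4 9 7 / 1 3 8 7 4 9 6 2 5 / 6 9 2 1 5 8 7 3 4 / 4 7 5 6 3 2 1 8 9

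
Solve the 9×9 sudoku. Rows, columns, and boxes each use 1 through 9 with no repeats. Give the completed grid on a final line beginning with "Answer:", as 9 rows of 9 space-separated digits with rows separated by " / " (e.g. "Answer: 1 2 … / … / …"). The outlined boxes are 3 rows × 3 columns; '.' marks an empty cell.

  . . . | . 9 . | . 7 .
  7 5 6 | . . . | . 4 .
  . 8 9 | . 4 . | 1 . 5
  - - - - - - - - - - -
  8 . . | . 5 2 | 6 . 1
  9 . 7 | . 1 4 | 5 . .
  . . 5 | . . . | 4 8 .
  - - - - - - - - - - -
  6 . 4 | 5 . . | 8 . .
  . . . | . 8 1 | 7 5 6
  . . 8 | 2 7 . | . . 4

Step 1. [r4c3∈{3}] nothing but 3 survives at r4c3. So r4c3=3.
Step 2. [r7c5∈{3}] nothing but 3 survives at r7c5, so r7c5=3.
Step 3. [r7c6∈{9}] only 9 remains possible at r7c6, so r7c6=9.
Step 4. [r7c9∈{2}] r7c9 has the single candidate 2. So r7c9=2.
Step 5. [r5c9∈{3}] r5c9's peers cover all but 3, so r5c9=3.
Step 6. [r1c3∈{1,2}] 1 has one home in col 3: r1c3. So r1c3=1.
Step 7. [r3c8∈{2,3,6}] 6 has one home in col 8: r3c8, so r3c8=6.
Step 8. [r9c8∈{1,3,9}] in col 8, 3 fits only at r9c8. So r9c8=3.
Step 9. [r3c1∈{2,3}] r3c1 is the only open cell in row 3 admitting 2 ⇒ r3c1=2.
Step 10. [r6c2∈{1,2,6}] across row 6, 2 lands solely at r6c2. So r6c2=2.
Step 11. [r4c4∈{7,9}] in row 4, 7 fits only at r4c4. So r4c4=7.
Step 12. [r3c4∈{3}] only 3 remains possible at r3c4 ⇒ r3c4=3.
Step 13. [r2c6∈{8}] only 8 remains possible at r2c6 ⇒ r2c6=8.
Step 14. [r6c5∈{6}] r6c5 has the single candidate 6 ⇒ r6c5=6.
Step 15. [r2c7∈{2,3,9}] in row 2, 3 fits only at r2c7. So r2c7=3.
Step 16. [r8c1∈{3}] only 3 remains possible at r8c1 ⇒ r8c1=3.
Step 17. [r1c4∈{6}] r1c4 is down to just 6 ⇒ r1c4=6.
Step 18. [r8c2∈{9}] r8c2's peers cover all but 9, so r8c2=9.
Step 19. [r9c2∈{1}] r9c2's peers cover all but 1. So r9c2=1.
Step 20. [r2c9∈{9}] only 9 remains possible at r2c9, so r2c9=9.
Step 21. [r4c2∈{4}] nothing but 4 survives at r4c2. So r4c2=4.
Step 22. [r6c4∈{9}] r6c4 has the single candidate 9 ⇒ r6c4=9.
Step 23. [r6c1∈{1}] r6c1's peers cover all but 1, so r6c1=1.
Step 24. [r3c6∈{7}] nothing but 7 survives at r3c6, so r3c6=7.
Step 25. [r6c9∈{7}] r6c9 is down to just 7, so r6c9=7.
Step 26. [r5c4∈{8}] only 8 remains possible at r5c4. So r5c4=8.
Step 27. [r1c9∈{8}] r1c9 has the single candidate 8 ⇒ r1c9=8.
Step 28. [r2c4∈{1}] r2c4 has the single candidate 1 ⇒ r2c4=1.
Step 29. [r7c8∈{1}] r7c8 has the single candidate 1, so r7c8=1.
Step 30. [r8c3∈{2}] nothing but 2 survives at r8c3 ⇒ r8c3=2.
Step 31. [r5c2∈{6}] r5c2's peers cover all but 6, so r5c2=6.
Step 32. [r7c2∈{7}] nothing but 7 survives at r7c2, so r7c2=7.
Step 33. [r1c6∈{5}] nothing but 5 survives at r1c6. So r1c6=5.
Step 34. [r2c5∈{2}] nothing but 2 survives at r2c5, so r2c5=2.
Step 35. [r1c2∈{3}] r1c2 is down to just 3 ⇒ r1c2=3.
Step 36. [r9c1∈{5}] nothing but 5 survives at r9c1, so r9c1=5.
Step 37. [r1c7∈{2}] nothing but 2 survives at r1c7, so r1c7=2.
Step 38. [r5c8∈{2}] r5c8's peers cover all but 2, so r5c8=2.
Step 39. [r8c4∈{4}] r8c4's peers cover all but 4, so r8c4=4.
Step 40. [r1c1∈{4}] only 4 remains possible at r1c1, so r1c1=4.
Step 41. [r9c7∈{9}] r9c7 has the single candidate 9. So r9c7=9.
Step 42. [r4c8∈{9}] r4c8 has the single candidate 9. So r4c8=9.
Step 43. [r6c6∈{3}] nothing but 3 survives at r6c6. So r6c6=3.
Step 44. [r9c6∈{6}] nothing but 6 survives at r9c6 ⇒ r9c6=6.

Answer: 4 3 1 6 9 5 2 7 8 / 7 5 6 1 2 8 3 4 9 / 2 8 9 3 4 7 1 6 5 / 8 4 3 7 5 2 6 9 1 / 9 6 7 8 1 4 5 2 3 / 1 2 5 9 6 3 4 8 7 / 6 7 4 5 3 9 8 1 2 / 3 9 2 4 8 1 7 5 6 / 5 1 8 2 7 6 9 3 4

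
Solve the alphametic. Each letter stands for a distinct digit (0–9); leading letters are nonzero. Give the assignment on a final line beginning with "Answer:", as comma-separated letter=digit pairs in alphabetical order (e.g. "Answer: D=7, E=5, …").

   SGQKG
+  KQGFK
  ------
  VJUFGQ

Step 1. [V] V is the leading digit of a 6-digit sum of two 5-digit numbers; the final carry is exactly 1, so V=1.
Step 2. [col 1: G + K ≡ Q (mod 10)] no forcing yet in column 1 (carry-in 0); Q=8 is free and consistent — try it ⇒ Q=8.
Step 3. [col 1: G + K ≡ Q (mod 10)] no forcing yet in column 1 (carry-in 0); K=2 is free and consistent — try it. So K=2.
Step 4. [col 1: G + K ≡ Q (mod 10)] from column 1 (K=2, Q=8, carry-in 0, digits 1,2,8 already taken and all letters distinct): G must equal 6, so G=6.
Step 5. [col 2: K + F ≡ G (mod 10)] column 2 reads K+F+carry(0)=G with K=2, G=6; with digits 1,2,6,8 already taken and all letters distinct, the only value for F is 4, so F=4.
Step 6. [col 4: G + Q ≡ U (mod 10)] from column 4 (G=6, Q=8, carry-in 1, digits 1,2,4,6,8 already taken and all letters distinct): U must equal 5. So U=5.
Step 7. [col 5: S + K ≡ J (mod 10)] J=0 is one option consistent with column 5 (S + K ≡ J (mod 10), carry-in 1) — take it, so J=0.
Step 8. [col 5: S + K ≡ J (mod 10)] in column 5 we have S+K≡J with carry-in 1; given K=2, J=0 and digits 0,1,2,4,5,6,8 already taken and all letters distinct, that pins S to 7, so S=7.

Answer: F=4, G=6, J=0, K=2, Q=8, S=7, U=5, V=1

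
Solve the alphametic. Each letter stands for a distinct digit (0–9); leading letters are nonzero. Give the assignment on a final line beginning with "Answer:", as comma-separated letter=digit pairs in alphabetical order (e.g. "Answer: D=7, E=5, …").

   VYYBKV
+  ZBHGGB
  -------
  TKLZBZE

Step 1. [col 1: V + B ≡ E (mod 10)] no forcing yet in column 1 (carry-in 0); V=8 is free and consistent — try it. So V=8.
Step 2. [col 1: V + B ≡ E (mod 10)] several values work for E in column 1 (V + B ≡ E (mod 10), carry-in 0); try E=7 ⇒ E=7.
Step 3. [T] T is the leading digit of a 7-digit sum of two 6-digit numbers; the final carry is exactly 1 ⇒ T=1.
Step 4. [col 1: V + B ≡ E (mod 10)] from column 1 (V=8, E=7, carry-in 0, digits 1,7,8 already taken and all letters distinct): B must equal 9 ⇒ B=9.
Step 5. [col 2: K + G ≡ Z (mod 10)] G=0 is one option consistent with column 2 (K + G ≡ Z (mod 10), carry-in 1) — take it, so G=0.
Step 6. [col 2: K + G ≡ Z (mod 10)] no forcing yet in column 2 (carry-in 1); Z=6 is free and consistent — try it ⇒ Z=6.
Step 7. [col 2: K + G ≡ Z (mod 10)] from column 2 (G=0, Z=6, carry-in 1, digits 0,1,6,7,8,9 already taken and all letters distinct): K must equal 5. So K=5.
Step 8. [col 4: Y + H ≡ Z (mod 10)] column 4 (Y + H ≡ Z (mod 10), carry-in 0) doesn't pin Y yet; pick Y=4 and continue ⇒ Y=4.
Step 9. [col 4: Y + H ≡ Z (mod 10)] column 4: given Y=4, Z=6, carry-in 0, and digits 0,1,4,5,6,7,8,9 already taken and all letters distinct, Y+H≡Z (mod 10) forces H=2, so H=2.
Step 10. [col 5: Y + B ≡ L (mod 10)] column 5 reads Y+B+carry(0)=L with Y=4, B=9; with digits 0,1,2,4,5,6,7,8,9 already taken and all letters distinct, the only value for L is 3 ⇒ L=3.

Answer: B=9, E=7, G=0, H=2, K=5, L=3, T=1, V=8, Y=4, Z=6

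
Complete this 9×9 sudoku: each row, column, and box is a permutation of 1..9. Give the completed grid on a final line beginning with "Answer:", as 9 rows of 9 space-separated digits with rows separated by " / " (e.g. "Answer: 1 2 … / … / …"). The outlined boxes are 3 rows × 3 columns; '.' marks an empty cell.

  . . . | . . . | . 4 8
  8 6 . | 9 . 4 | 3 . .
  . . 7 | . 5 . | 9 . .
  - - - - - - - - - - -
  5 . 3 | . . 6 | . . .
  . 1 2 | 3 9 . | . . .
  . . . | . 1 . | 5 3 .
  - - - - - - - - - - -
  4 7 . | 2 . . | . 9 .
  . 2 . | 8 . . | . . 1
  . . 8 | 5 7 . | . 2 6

Step 1. [r4c5∈{2,4,8}] col 5 places 8 nowhere but r4c5, so r4c5=8.
Step 2. [r6c3∈{4,6,9}] r6c3 is the only open cell in col 3 admitting 4, so r6c3=4.
Step 3. [r3c9∈{2}] only 2 remains possible at r3c9, so r3c9=2.
Step 4. [r6c4∈{7}] r6c4's peers cover all but 7 ⇒ r6c4=7.
Step 5. [r4c2∈{9}] r4c2 has the single candidate 9. So r4c2=9.
Step 6. [r9c2∈{3}] r9c2 has the single candidate 3, so r9c2=3.
Step 7. [r1c1∈{1,2,3,9}] r1c1 is the only open cell in col 1 admitting 2. So r1c1=2.
Step 8. [r5c1∈{6,7}] r5c1 is the only open cell in col 1 admitting 7. So r5c1=7.
Step 9. [r8c5∈{3,4,6}] across col 5, 4 lands solely at r8c5 ⇒ r8c5=4.
Step 10. [r8c6∈{3,9}] row 8 places 3 nowhere but r8c6. So r8c6=3.
Step 11. [r7c6∈{1}] r7c6 has the single candidate 1, so r7c6=1.
Step 12. [r8c7∈{7}] r8c7 has the single candidate 7, so r8c7=7.
Step 13. [r5c9∈{4}] nothing but 4 survives at r5c9, so r5c9=4.
Step 14. [r1c3∈{1,5,9}] 9 has one home in row 1: r1c3, so r1c3=9.
Step 15. [r8c8∈{5}] r8c8's peers cover all but 5. So r8c8=5.
Step 16. [r2c3∈{1,5}] 1 has one home in col 3: r2c3, so r2c3=1.
Step 17. [r2c8∈{7}] r2c8's peers cover all but 7, so r2c8=7.
Step 18. [r5c8∈{6,8}] in col 8, 8 fits only at r5c8 ⇒ r5c8=8.
Step 19. [r3c8∈{1,6}] across col 8, 6 lands solely at r3c8. So r3c8=6.
Step 20. [r8c1∈{6,9}] across row 8, 9 lands solely at r8c1. So r8c1=9.
Step 21. [r1c7∈{1}] r1c7 has the single candidate 1, so r1c7=1.
Step 22. [r7c5∈{6}] r7c5's peers cover all but 6. So r7c5=6.
Step 23. [r7c3∈{5}] r7c3 is down to just 5, so r7c3=5.
Step 24. [r5c6∈{5}] r5c6 has the single candidate 5. So r5c6=5.
Step 25. [r2c5∈{2}] only 2 remains possible at r2c5, so r2c5=2.
Step 26. [r4c7∈{2}] r4c7's peers cover all but 2. So r4c7=2.
Step 27. [r3c2∈{4}] only 4 remains possible at r3c2, so r3c2=4.
Step 28. [r8c3∈{6}] r8c3 has the single candidate 6, so r8c3=6.
Step 29. [r1c5∈{3}] r1c5 is down to just 3 ⇒ r1c5=3.
Step 30. [r5c7∈{6}] only 6 remains possible at r5c7, so r5c7=6.
Step 31. [r1c6∈{7}] nothing but 7 survives at r1c6, so r1c6=7.
Step 32. [r6c2∈{8}] only 8 remains possible at r6c2. So r6c2=8.
Step 33. [r7c7∈{8}] only 8 remains possible at r7c7 ⇒ r7c7=8.
Step 34. [r6c6∈{2}] r6c6 is down to just 2 ⇒ r6c6=2.
Step 35. [r9c7∈{4}] r9c7's peers cover all but 4, so r9c7=4.
Step 36. [r1c2∈{5}] r1c2 is down to just 5 ⇒ r1c2=5.
Step 37. [r2c9∈{5}] r2c9 is down to just 5 ⇒ r2c9=5.
Step 38. [r7c9∈{3}] only 3 remains possible at r7c9. So r7c9=3.
Step 39. [r3c1∈{3}] r3c1's peers cover all but 3, so r3c1=3.
Step 40. [r9c1∈{1}] nothing but 1 survives at r9c1. So r9c1=1.
Step 41. [r4c4∈{4}] only 4 remains possible at r4c4 ⇒ r4c4=4.
Step 42. [r3c6∈{8}] only 8 remains possible at r3c6, so r3c6=8.
Step 43. [r4c8∈{1}] nothing but 1 survives at r4c8 ⇒ r4c8=1.
Step 44. [r9c6∈{9}] r9c6 is down to just 9, so r9c6=9.
Step 45. [r6c9∈{9}] r6c9 has the single candidate 9 ⇒ r6c9=9.
Step 46. [r6c1∈{6}] r6c1's peers cover all but 6. So r6c1=6.
Step 47. [r3c4∈{1}] r3c4 has the single candidate 1. So r3c4=1.
Step 48. [r4c9∈{7}] r4c9's peers cover all but 7. So r4c9=7.
Step 49. [r1c4∈{6}] only 6 remains possible at r1c4, so r1c4=6.

Answer: 2 5 9 6 3 7 1 4 8 / 8 6 1 9 2 4 3 7 5 / 3 4 7 1 5 8 9 6 2 / 5 9 3 4 8 6 2 1 7 / 7 1 2 3 9 5 6 8 4 / 6 8 4 7 1 2 5 3 9 / 4 7 5 2 6 1 8 9 3 / 9 2 6 8 4 3 7 5 1 / 1 3 8 5 7 9 4 2 6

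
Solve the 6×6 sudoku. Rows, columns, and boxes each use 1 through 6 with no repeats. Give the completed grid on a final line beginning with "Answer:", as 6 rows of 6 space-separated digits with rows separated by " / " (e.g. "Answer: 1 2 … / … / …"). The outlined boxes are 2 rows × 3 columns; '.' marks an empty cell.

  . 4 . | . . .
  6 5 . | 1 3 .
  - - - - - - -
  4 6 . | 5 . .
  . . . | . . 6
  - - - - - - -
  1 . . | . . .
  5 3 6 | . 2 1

Step 1. [r2c3∈{2}] only 2 remains possible at r2c3. So r2c3=2.
Step 2. [r6c4∈{4}] r6c4 has the single candidate 4 ⇒ r6c4=4.
Step 3. [r4c2∈{1,2}] across col 2, 1 lands solely at r4c2, so r4c2=1.
Step 4. [r3c3∈{3}] r3c3's peers cover all but 3 ⇒ r3c3=3.
Step 5. [r4c4∈{2,3}] row 4 places 3 nowhere but r4c4. So r4c4=3.
Step 6. [r1c4∈{2,6}] r1c4 is the only open cell in col 4 admitting 2. So r1c4=2.
Step 7. [r1c5∈{5,6}] 6 has one home in row 1: r1c5. So r1c5=6.
Step 8. [r5c6∈{3,5}] r5c6 is the only open cell in row 5 admitting 3. So r5c6=3.
Step 9. [r4c3∈{5}] r4c3 has the single candidate 5 ⇒ r4c3=5.
Step 10. [r5c4∈{6}] only 6 remains possible at r5c4 ⇒ r5c4=6.
Step 11. [r4c5∈{4}] r4c5's peers cover all but 4. So r4c5=4.
Step 12. [r1c3∈{1}] r1c3's peers cover all but 1, so r1c3=1.
Step 13. [r3c5∈{1}] only 1 remains possible at r3c5 ⇒ r3c5=1.
Step 14. [r3c6∈{2}] r3c6 is down to just 2, so r3c6=2.
Step 15. [r5c3∈{4}] r5c3 is down to just 4 ⇒ r5c3=4.
Step 16. [r4c1∈{2}] nothing but 2 survives at r4c1. So r4c1=2.
Step 17. [r5c2∈{2}] r5c2 is down to just 2. So r5c2=2.
Step 18. [r2c6∈{4}] r2c6 has the single candidate 4, so r2c6=4.
Step 19. [r5c5∈{5}] r5c5 has the single candidate 5 ⇒ r5c5=5.
Step 20. [r1c6∈{5}] r1c6 has the single candidate 5, so r1c6=5.
Step 21. [r1c1∈{3}] nothing but 3 survives at r1c1 ⇒ r1c1=3.

Answer: 3 4 1 2 6 5 / 6 5 2 1 3 4 / 4 6 3 5 1 2 / 2 1 5 3 4 6 / 1 2 4 6 5 3 / 5 3 6 4 2 1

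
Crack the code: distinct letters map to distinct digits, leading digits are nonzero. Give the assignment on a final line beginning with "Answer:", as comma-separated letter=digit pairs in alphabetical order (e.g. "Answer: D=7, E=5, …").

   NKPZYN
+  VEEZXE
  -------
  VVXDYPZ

Step 1. [V] V is the leading digit of a 7-digit sum of two 6-digit numbers; the final carry is exactly 1 ⇒ V=1.
Step 2. [col 1: N + E ≡ Z (mod 10)] no forcing yet in column 1 (carry-in 0); N=9 is free and consistent — try it. So N=9.
Step 3. [col 1: N + E ≡ Z (mod 10)] E=3 is one option consistent with column 1 (N + E ≡ Z (mod 10), carry-in 0) — take it. So E=3.
Step 4. [col 1: N + E ≡ Z (mod 10)] from column 1 (N=9, E=3, carry-in 0, digits 1,3,9 already taken and all letters distinct): Z must equal 2 ⇒ Z=2.
Step 5. [col 2: Y + X ≡ P (mod 10)] several values work for X in column 2 (Y + X ≡ P (mod 10), carry-in 1); try X=0. So X=0.
Step 6. [col 2: Y + X ≡ P (mod 10)] no forcing yet in column 2 (carry-in 1); P=5 is free and consistent — try it ⇒ P=5.
Step 7. [col 2: Y + X ≡ P (mod 10)] in column 2 we have Y+X≡P with carry-in 1; given X=0, P=5 and digits 0,1,2,3,5,9 already taken and all letters distinct, that pins Y to 4, so Y=4.
Step 8. [col 4: P + E ≡ D (mod 10)] column 4 reads P+E+carry(0)=D with P=5, E=3; with digits 0,1,2,3,4,5,9 already taken and all letters distinct, the only value for D is 8. So D=8.
Step 9. [col 5: K + E ≡ X (mod 10)] from column 5 (E=3, X=0, carry-in 0, digits 0,1,2,3,4,5,8,9 already taken and all letters distinct): K must equal 7 ⇒ K=7.

Answer: D=8, E=3, K=7, N=9, P=5, V=1, X=0, Y=4, Z=2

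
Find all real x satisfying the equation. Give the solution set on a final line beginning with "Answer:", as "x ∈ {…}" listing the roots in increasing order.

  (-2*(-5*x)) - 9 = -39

Step 1. [(-2*(-5*x)) - 9 = -39] 9 comes off first (add 9), so sub: -2*(-5*x) = -30.
Step 2. [-2*(-5*x) = -30] -2 out front; divide by -2 ⇒ div: -5*x = 15.
Step 3. [-5*x = 15] leading coefficient -5: divide by -5, so div: x = -3.

Answer: x ∈ {-3}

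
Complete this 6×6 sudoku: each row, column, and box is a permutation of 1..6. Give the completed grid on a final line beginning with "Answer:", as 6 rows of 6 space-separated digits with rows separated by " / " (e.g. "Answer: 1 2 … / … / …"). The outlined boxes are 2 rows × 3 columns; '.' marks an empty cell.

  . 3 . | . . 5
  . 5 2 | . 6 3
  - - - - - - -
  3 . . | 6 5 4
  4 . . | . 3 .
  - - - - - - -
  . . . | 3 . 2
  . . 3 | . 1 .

Step 1. [r1c3∈{1,4,6}] in box 1, 4 fits only at r1c3 ⇒ r1c3=4.
Step 2. [r3c3∈{1}] only 1 remains possible at r3c3. So r3c3=1.
Step 3. [r6c1∈{2,5,6}] col 1 places 2 nowhere but r6c1. So r6c1=2.
Step 4. [r5c2∈{1,4,6}] across col 2, 1 lands solely at r5c2. So r5c2=1.
Step 5. [r4c4∈{1,2}] 2 has one home in box 4: r4c4. So r4c4=2.
Step 6. [r2c4∈{1,4}] row 2 places 4 nowhere but r2c4. So r2c4=4.
Step 7. [r1c1∈{1,6}] r1c1 is the only open cell in row 1 admitting 6. So r1c1=6.
Step 8. [r5c3∈{5,6}] r5c3 is the only open cell in row 5 admitting 6. So r5c3=6.
Step 9. [r1c4∈{1}] r1c4 has the single candidate 1. So r1c4=1.
Step 10. [r4c2∈{6}] only 6 remains possible at r4c2, so r4c2=6.
Step 11. [r6c2∈{4}] only 4 remains possible at r6c2, so r6c2=4.
Step 12. [r5c5∈{4}] r5c5 is down to just 4, so r5c5=4.
Step 13. [r5c1∈{5}] only 5 remains possible at r5c1 ⇒ r5c1=5.
Step 14. [r1c5∈{2}] r1c5 has the single candidate 2 ⇒ r1c5=2.
Step 15. [r2c1∈{1}] only 1 remains possible at r2c1. So r2c1=1.
Step 16. [r6c4∈{5}] r6c4 is down to just 5, so r6c4=5.
Step 17. [r4c3∈{5}] r4c3 is down to just 5, so r4c3=5.
Step 18. [r4c6∈{1}] nothing but 1 survives at r4c6, so r4c6=1.
Step 19. [r3c2∈{2}] r3c2 is down to just 2. So r3c2=2.
Step 20. [r6c6∈{6}] r6c6's peers cover all but 6. So r6c6=6.

Answer: 6 3 4 1 2 5 / 1 5 2 4 6 3 / 3 2 1 6 5 4 / 4 6 5 2 3 1 / 5 1 6 3 4 2 / 2 4 3 5 1 6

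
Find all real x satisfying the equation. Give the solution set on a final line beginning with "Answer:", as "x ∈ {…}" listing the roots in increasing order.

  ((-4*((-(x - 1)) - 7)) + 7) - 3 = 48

Step 1. [((-4*((-(x - 1)) - 7)) + 7) - 3 = 48] -3 is outermost — add 3 both sides ⇒ sub: (-4*((-(x - 1)) - 7)) + 7 = 51.
Step 2. [(-4*((-(x - 1)) - 7)) + 7 = 51] the outer +7 inverts by subtracting 7 ⇒ sub: -4*((-(x - 1)) - 7) = 44.
Step 3. [-4*((-(x - 1)) - 7) = 44] -4·(inner) — divide through by -4. So div: (-(x - 1)) - 7 = -11.
Step 4. [(-(x - 1)) - 7 = -11] -7 is outermost — add 7 both sides. So sub: -(x - 1) = -4.
Step 5. [-(x - 1) = -4] LHS negated; negate both sides. So neg: x - 1 = 4.
Step 6. [x - 1 = 4] add 1: x sits inside (… - 1) ⇒ sub: x = 5.

Answer: x ∈ {5}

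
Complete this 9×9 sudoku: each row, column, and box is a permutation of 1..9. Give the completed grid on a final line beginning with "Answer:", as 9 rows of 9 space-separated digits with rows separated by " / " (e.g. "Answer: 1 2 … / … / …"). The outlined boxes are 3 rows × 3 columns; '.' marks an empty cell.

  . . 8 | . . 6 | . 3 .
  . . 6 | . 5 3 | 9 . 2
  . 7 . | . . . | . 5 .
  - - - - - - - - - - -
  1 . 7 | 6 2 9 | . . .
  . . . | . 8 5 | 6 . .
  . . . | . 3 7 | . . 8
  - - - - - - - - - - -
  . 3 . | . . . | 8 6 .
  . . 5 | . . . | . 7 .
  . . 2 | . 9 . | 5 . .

Step 1. [r2c1∈{4}] r2c1's peers cover all but 4 ⇒ r2c1=4.
Step 2. [r4c8∈{4}] r4c8 has the single candidate 4 ⇒ r4c8=4.
Step 3. [r9c8∈{1}] nothing but 1 survives at r9c8. So r9c8=1.
Step 4. [r2c4∈{1,7,8}] r2c4 is the only open cell in row 2 admitting 7, so r2c4=7.
Step 5. [r8c7∈{2,3,4}] across box 9, 2 lands solely at r8c7 ⇒ r8c7=2.
Step 6. [r5c9∈{1,3,7,9}] row 5 places 7 nowhere but r5c9. So r5c9=7.
Step 7. [r5c4∈{1,4}] r5c4 is the only open cell in row 5 admitting 1, so r5c4=1.
Step 8. [r6c4∈{4}] only 4 remains possible at r6c4, so r6c4=4.
Step 9. [r6c3∈{9}] r6c3 has the single candidate 9. So r6c3=9.
Step 10. [r8c5∈{1,4,6}] col 5 places 6 nowhere but r8c5 ⇒ r8c5=6.
Step 11. [r9c1∈{6,7,8}] in row 9, 7 fits only at r9c1, so r9c1=7.
Step 12. [r7c1∈{9}] r7c1's peers cover all but 9 ⇒ r7c1=9.
Step 13. [r7c9∈{4}] only 4 remains possible at r7c9, so r7c9=4.
Step 14. [r1c9∈{1}] r1c9 has the single candidate 1. So r1c9=1.
Step 15. [r7c3∈{1}] r7c3 is down to just 1, so r7c3=1.
Step 16. [r8c1∈{8}] r8c1 is down to just 8, so r8c1=8.
Step 17. [r1c5∈{4}] r1c5 is down to just 4, so r1c5=4.
Step 18. [r1c2∈{2,5,9}] in col 2, 9 fits only at r1c2, so r1c2=9.
Step 19. [r1c4∈{2}] r1c4 is down to just 2 ⇒ r1c4=2.
Step 20. [r8c2∈{4}] r8c2's peers cover all but 4 ⇒ r8c2=4.
Step 21. [r5c2∈{2}] only 2 remains possible at r5c2, so r5c2=2.
Step 22. [r9c9∈{3}] only 3 remains possible at r9c9. So r9c9=3.
Step 23. [r5c1∈{3}] only 3 remains possible at r5c1. So r5c1=3.
Step 24. [r9c4∈{8}] nothing but 8 survives at r9c4, so r9c4=8.
Step 25. [r6c1∈{5,6}] 6 has one home in col 1: r6c1, so r6c1=6.
Step 26. [r4c2∈{5,8}] r4c2 is the only open cell in row 4 admitting 8. So r4c2=8.
Step 27. [r3c6∈{1,8}] r3c6 is the only open cell in row 3 admitting 8. So r3c6=8.
Step 28. [r7c5∈{7}] only 7 remains possible at r7c5. So r7c5=7.
Step 29. [r8c6∈{1}] r8c6's peers cover all but 1, so r8c6=1.
Step 30. [r7c6∈{2}] nothing but 2 survives at r7c6 ⇒ r7c6=2.
Step 31. [r6c8∈{2}] r6c8 is down to just 2 ⇒ r6c8=2.
Step 32. [r3c7∈{4}] r3c7 has the single candidate 4 ⇒ r3c7=4.
Step 33. [r1c7∈{7}] only 7 remains possible at r1c7. So r1c7=7.
Step 34. [r2c2∈{1}] r2c2 has the single candidate 1, so r2c2=1.
Step 35. [r9c6∈{4}] only 4 remains possible at r9c6. So r9c6=4.
Step 36. [r8c4∈{3}] r8c4 has the single candidate 3, so r8c4=3.
Step 37. [r9c2∈{6}] r9c2's peers cover all but 6, so r9c2=6.
Step 38. [r5c3∈{4}] r5c3's peers cover all but 4, so r5c3=4.
Step 39. [r6c7∈{1}] r6c7 is down to just 1. So r6c7=1.
Step 40. [r8c9∈{9}] only 9 remains possible at r8c9 ⇒ r8c9=9.
Step 41. [r3c3∈{3}] r3c3 is down to just 3, so r3c3=3.
Step 42. [r4c9∈{5}] r4c9 is down to just 5 ⇒ r4c9=5.
Step 43. [r3c5∈{1}] only 1 remains possible at r3c5, so r3c5=1.
Step 44. [r6c2∈{5}] only 5 remains possible at r6c2, so r6c2=5.
Step 45. [r4c7∈{3}] only 3 remains possible at r4c7, so r4c7=3.
Step 46. [r1c1∈{5}] r1c1's peers cover all but 5, so r1c1=5.
Step 47. [r3c9∈{6}] only 6 remains possible at r3c9 ⇒ r3c9=6.
Step 48. [r2c8∈{8}] nothing but 8 survives at r2c8 ⇒ r2c8=8.
Step 49. [r5c8∈{9}] r5c8 is down to just 9 ⇒ r5c8=9.
Step 50. [r3c4∈{9}] nothing but 9 survives at r3c4 ⇒ r3c4=9.
Step 51. [r3c1∈{2}] r3c1 has the single candidate 2 ⇒ r3c1=2.
Step 52. [r7c4∈{5}] r7c4 has the single candidate 5. So r7c4=5.

Answer: 5 9 8 2 4 6 7 3 1 / 4 1 6 7 5 3 9 8 2 / 2 7 3 9 1 8 4 5 6 / 1 8 7 6 2 9 3 4 5 / 3 2 4 1 8 5 6 9 7 / 6 5 9 4 3 7 1 2 8 / 9 3 1 5 7 2 8 6 4 / 8 4 5 3 6 1 2 7 9 / 7 6 2 8 9 4 5 1 3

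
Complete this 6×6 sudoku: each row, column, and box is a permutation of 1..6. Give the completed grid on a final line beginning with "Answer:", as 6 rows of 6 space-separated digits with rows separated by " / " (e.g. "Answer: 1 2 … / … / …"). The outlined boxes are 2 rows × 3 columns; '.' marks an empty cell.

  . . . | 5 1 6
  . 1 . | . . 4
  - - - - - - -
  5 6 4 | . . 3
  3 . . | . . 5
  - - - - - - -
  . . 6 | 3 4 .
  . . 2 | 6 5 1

Step 1. [r2c4∈{2}] r2c4's peers cover all but 2, so r2c4=2.
Step 2. [r4c2∈{2}] nothing but 2 survives at r4c2 ⇒ r4c2=2.
Step 3. [r6c2∈{3,4}] 3 has one home in row 6: r6c2. So r6c2=3.
Step 4. [r3c4∈{1}] r3c4 is down to just 1. So r3c4=1.
Step 5. [r1c3∈{3}] r1c3's peers cover all but 3 ⇒ r1c3=3.
Step 6. [r1c2∈{4}] r1c2 has the single candidate 4, so r1c2=4.
Step 7. [r2c3∈{5}] r2c3 has the single candidate 5. So r2c3=5.
Step 8. [r5c2∈{5}] r5c2 has the single candidate 5. So r5c2=5.
Step 9. [r4c5∈{6}] nothing but 6 survives at r4c5, so r4c5=6.
Step 10. [r2c1∈{6}] only 6 remains possible at r2c1. So r2c1=6.
Step 11. [r3c5∈{2}] r3c5 is down to just 2. So r3c5=2.
Step 12. [r6c1∈{4}] r6c1 has the single candidate 4 ⇒ r6c1=4.
Step 13. [r5c6∈{2}] r5c6 has the single candidate 2, so r5c6=2.
Step 14. [r2c5∈{3}] only 3 remains possible at r2c5, so r2c5=3.
Step 15. [r4c4∈{4}] r4c4 has the single candidate 4 ⇒ r4c4=4.
Step 16. [r5c1∈{1}] nothing but 1 survives at r5c1 ⇒ r5c1=1.
Step 17. [r1c1∈{2}] r1c1 has the single candidate 2 ⇒ r1c1=2.
Step 18. [r4c3∈{1}] r4c3's peers cover all but 1. So r4c3=1.

Answer: 2 4 3 5 1 6 / 6 1 5 2 3 4 / 5 6 4 1 2 3 / 3 2 1 4 6 5 / 1 5 6 3 4 2 / 4 3 2 6 5 1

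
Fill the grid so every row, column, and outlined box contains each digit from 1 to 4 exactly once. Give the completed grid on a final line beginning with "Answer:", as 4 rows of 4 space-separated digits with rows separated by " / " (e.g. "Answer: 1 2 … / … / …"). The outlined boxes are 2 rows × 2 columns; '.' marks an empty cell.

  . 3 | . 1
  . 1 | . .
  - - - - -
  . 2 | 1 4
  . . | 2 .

Step 1. [r4c4∈{3}] nothing but 3 survives at r4c4 ⇒ r4c4=3.
Step 2. [r1c3∈{4}] r1c3 is down to just 4. So r1c3=4.
Step 3. [r2c1∈{2,4}] in row 2, 4 fits only at r2c1 ⇒ r2c1=4.
Step 4. [r1c1∈{2}] r1c1 has the single candidate 2 ⇒ r1c1=2.
Step 5. [r2c3∈{3}] r2c3 is down to just 3 ⇒ r2c3=3.
Step 6. [r3c1∈{3}] r3c1's peers cover all but 3 ⇒ r3c1=3.
Step 7. [r4c2∈{4}] r4c2 is down to just 4, so r4c2=4.
Step 8. [r2c4∈{2}] r2c4's peers cover all but 2. So r2c4=2.
Step 9. [r4c1∈{1}] r4c1 is down to just 1, so r4c1=1.

Answer: 2 3 4 1 / 4 1 3 2 / 3 2 1 4 / 1 4 2 3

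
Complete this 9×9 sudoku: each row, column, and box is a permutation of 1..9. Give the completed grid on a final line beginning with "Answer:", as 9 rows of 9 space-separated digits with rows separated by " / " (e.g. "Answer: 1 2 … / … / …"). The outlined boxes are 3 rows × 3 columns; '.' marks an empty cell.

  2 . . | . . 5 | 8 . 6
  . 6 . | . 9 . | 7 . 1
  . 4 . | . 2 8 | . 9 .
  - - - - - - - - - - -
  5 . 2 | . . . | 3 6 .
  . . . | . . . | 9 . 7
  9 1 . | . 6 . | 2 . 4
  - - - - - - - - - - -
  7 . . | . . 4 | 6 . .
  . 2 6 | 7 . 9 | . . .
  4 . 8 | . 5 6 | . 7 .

Step 1. [r2c6∈{3}] nothing but 3 survives at r2c6. So r2c6=3.
Step 2. [r5c8∈{1,5,8}] in box 6, 1 fits only at r5c8 ⇒ r5c8=1.
Step 3. [r4c9∈{8}] r4c9 has the single candidate 8, so r4c9=8.
Step 4. [r3c3∈{1,3,5,7}] 7 has one home in row 3: r3c3, so r3c3=7.
Step 5. [r6c3∈{3}] r6c3's peers cover all but 3 ⇒ r6c3=3.
Step 6. [r2c4∈{4}] r2c4 is down to just 4. So r2c4=4.
Step 7. [r1c4∈{1}] nothing but 1 survives at r1c4 ⇒ r1c4=1.
Step 8. [r7c2∈{3,5,9}] in col 2, 5 fits only at r7c2 ⇒ r7c2=5.
Step 9. [r6c4∈{5,8}] across row 6, 8 lands solely at r6c4, so r6c4=8.
Step 10. [r7c3∈{1,9}] 1 has one home in col 3: r7c3 ⇒ r7c3=1.
Step 11. [r8c1∈{3}] nothing but 3 survives at r8c1 ⇒ r8c1=3.
Step 12. [r3c9∈{3,5}] 3 has one home in row 3: r3c9. So r3c9=3.
Step 13. [r7c8∈{2,3,8}] col 8 places 3 nowhere but r7c8, so r7c8=3.
Step 14. [r8c8∈{4,5,8}] 8 has one home in col 8: r8c8 ⇒ r8c8=8.
Step 15. [r7c4∈{2}] only 2 remains possible at r7c4 ⇒ r7c4=2.
Step 16. [r4c5∈{1,4,7}] row 4 places 4 nowhere but r4c5. So r4c5=4.
Step 17. [r8c7∈{1,4,5}] r8c7 is the only open cell in row 8 admitting 4, so r8c7=4.
Step 18. [r9c2∈{9}] r9c2 has the single candidate 9. So r9c2=9.
Step 19. [r2c1∈{8}] only 8 remains possible at r2c1, so r2c1=8.
Step 20. [r6c8∈{5}] r6c8 is down to just 5. So r6c8=5.
Step 21. [r4c2∈{7}] r4c2 has the single candidate 7. So r4c2=7.
Step 22. [r5c5∈{3}] r5c5's peers cover all but 3 ⇒ r5c5=3.
Step 23. [r1c2∈{3}] r1c2 is down to just 3 ⇒ r1c2=3.
Step 24. [r5c4∈{5}] only 5 remains possible at r5c4, so r5c4=5.
Step 25. [r3c4∈{6}] only 6 remains possible at r3c4 ⇒ r3c4=6.
Step 26. [r1c3∈{9}] r1c3 is down to just 9 ⇒ r1c3=9.
Step 27. [r2c8∈{2}] r2c8's peers cover all but 2. So r2c8=2.
Step 28. [r8c9∈{5}] nothing but 5 survives at r8c9. So r8c9=5.
Step 29. [r4c6∈{1}] r4c6's peers cover all but 1. So r4c6=1.
Step 30. [r5c2∈{8}] r5c2's peers cover all but 8, so r5c2=8.
Step 31. [r9c4∈{3}] r9c4's peers cover all but 3 ⇒ r9c4=3.
Step 32. [r1c8∈{4}] r1c8 is down to just 4. So r1c8=4.
Step 33. [r7c5∈{8}] r7c5 has the single candidate 8 ⇒ r7c5=8.
Step 34. [r7c9∈{9}] only 9 remains possible at r7c9. So r7c9=9.
Step 35. [r4c4∈{9}] r4c4 has the single candidate 9 ⇒ r4c4=9.
Step 36. [r1c5∈{7}] r1c5's peers cover all but 7. So r1c5=7.
Step 37. [r3c1∈{1}] r3c1 has the single candidate 1. So r3c1=1.
Step 38. [r3c7∈{5}] r3c7 has the single candidate 5. So r3c7=5.
Step 39. [r8c5∈{1}] r8c5's peers cover all but 1 ⇒ r8c5=1.
Step 40. [r2c3∈{5}] nothing but 5 survives at r2c3. So r2c3=5.
Step 41. [r5c1∈{6}] nothing but 6 survives at r5c1 ⇒ r5c1=6.
Step 42. [r6c6∈{7}] r6c6 has the single candidate 7 ⇒ r6c6=7.
Step 43. [r5c3∈{4}] nothing but 4 survives at r5c3, so r5c3=4.
Step 44. [r5c6∈{2}] r5c6 has the single candidate 2. So r5c6=2.
Step 45. [r9c9∈{2}] nothing but 2 survives at r9c9 ⇒ r9c9=2.
Step 46. [r9c7∈{1}] only 1 remains possible at r9c7, so r9c7=1.

Answer: 2 3 9 1 7 5 8 4 6 / 8 6 5 4 9 3 7 2 1 / 1 4 7 6 2 8 5 9 3 / 5 7 2 9 4 1 3 6 8 / 6 8 4 5 3 2 9 1 7 / 9 1 3 8 6 7 2 5 4 / 7 5 1 2 8 4 6 3 9 / 3 2 6 7 1 9 4 8 5 / 4 9 8 3 5 6 1 7 2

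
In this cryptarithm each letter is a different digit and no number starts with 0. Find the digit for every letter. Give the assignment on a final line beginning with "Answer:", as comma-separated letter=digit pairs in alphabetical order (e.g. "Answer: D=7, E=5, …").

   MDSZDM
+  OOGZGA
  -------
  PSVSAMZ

Step 1. [P] the sum has 7 digits but both addends have 6; that extra leading digit P is the final carry, namely 1 ⇒ P=1.
Step 2. [col 1: M + A ≡ Z (mod 10)] several values work for Z in column 1 (M + A ≡ Z (mod 10), carry-in 0); try Z=2. So Z=2.
Step 3. [col 1: M + A ≡ Z (mod 10)] column 1 (M + A ≡ Z (mod 10), carry-in 0) doesn't pin M yet; pick M=8 and continue ⇒ M=8.
Step 4. [col 1: M + A ≡ Z (mod 10)] in column 1 we have M+A≡Z with carry-in 0; given M=8, Z=2 and digits 1,2,8 already taken and all letters distinct, that pins A to 4 ⇒ A=4.
Step 5. [col 2: D + G ≡ M (mod 10)] column 2 (D + G ≡ M (mod 10), carry-in 1) doesn't pin D yet; pick D=7 and continue. So D=7.
Step 6. [col 2: D + G ≡ M (mod 10)] from column 2 (D=7, M=8, carry-in 1, digits 1,2,4,7,8 already taken and all letters distinct): G must equal 0, so G=0.
Step 7. [col 4: S + G ≡ S (mod 10)] S=5 is one option consistent with column 4 (S + G ≡ S (mod 10), carry-in 0) — take it, so S=5.
Step 8. [col 5: D + O ≡ V (mod 10)] no forcing yet in column 5 (carry-in 0); V=3 is free and consistent — try it. So V=3.
Step 9. [col 5: D + O ≡ V (mod 10)] from column 5 (D=7, V=3, carry-in 0, digits 0,1,2,3,4,5,7,8 already taken and all letters distinct): O must equal 6. So O=6.

Answer: A=4, D=7, G=0, M=8, O=6, P=1, S=5, V=3, Z=2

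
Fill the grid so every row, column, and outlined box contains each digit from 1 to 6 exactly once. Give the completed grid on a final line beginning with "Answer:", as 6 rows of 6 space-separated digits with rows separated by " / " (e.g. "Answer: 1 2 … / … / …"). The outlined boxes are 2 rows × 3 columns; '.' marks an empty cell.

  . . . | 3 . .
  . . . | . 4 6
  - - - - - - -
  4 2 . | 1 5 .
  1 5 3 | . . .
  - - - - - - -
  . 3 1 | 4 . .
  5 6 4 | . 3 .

Step 1. [r6c4∈{2}] r6c4's peers cover all but 2 ⇒ r6c4=2.
Step 2. [r1c5∈{1,2}] across col 5, 1 lands solely at r1c5 ⇒ r1c5=1.
Step 3. [r1c6∈{2,5}] 2 has one home in box 2: r1c6 ⇒ r1c6=2.
Step 4. [r2c3∈{2,5}] 2 has one home in col 3: r2c3. So r2c3=2.
Step 5. [r4c4∈{6}] r4c4 is down to just 6 ⇒ r4c4=6.
Step 6. [r3c3∈{6}] nothing but 6 survives at r3c3, so r3c3=6.
Step 7. [r2c2∈{1}] only 1 remains possible at r2c2 ⇒ r2c2=1.
Step 8. [r5c5∈{6}] r5c5 is down to just 6 ⇒ r5c5=6.
Step 9. [r5c6∈{5}] nothing but 5 survives at r5c6. So r5c6=5.
Step 10. [r6c6∈{1}] only 1 remains possible at r6c6, so r6c6=1.
Step 11. [r2c1∈{3}] r2c1 has the single candidate 3 ⇒ r2c1=3.
Step 12. [r1c3∈{5}] nothing but 5 survives at r1c3, so r1c3=5.
Step 13. [r4c6∈{4}] r4c6 has the single candidate 4 ⇒ r4c6=4.
Step 14. [r5c1∈{2}] r5c1 is down to just 2, so r5c1=2.
Step 15. [r3c6∈{3}] r3c6's peers cover all but 3 ⇒ r3c6=3.
Step 16. [r4c5∈{2}] r4c5 is down to just 2. So r4c5=2.
Step 17. [r2c4∈{5}] r2c4's peers cover all but 5, so r2c4=5.
Step 18. [r1c1∈{6}] only 6 remains possible at r1c1, so r1c1=6.
Step 19. [r1c2∈{4}] only 4 remains possible at r1c2. So r1c2=4.

Answer: 6 4 5 3 1 2 / 3 1 2 5 4 6 / 4 2 6 1 5 3 / 1 5 3 6 2 4 / 2 3 1 4 6 5 / 5 6 4 2 3 1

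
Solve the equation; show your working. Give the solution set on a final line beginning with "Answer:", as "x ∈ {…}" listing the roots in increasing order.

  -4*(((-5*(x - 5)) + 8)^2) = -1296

Step 1. [-4*(((-5*(x - 5)) + 8)^2) = -1296] divide by the outer -4. So div: ((-5*(x - 5)) + 8)^2 = 324.
Step 2. [((-5*(x - 5)) + 8)^2 = 324] √ both sides: 324 ≥ 0 gives two branches. So sqrt: (-5*(x - 5)) + 8 = 18 or -18.
Step 3. [(-5*(x - 5)) + 8 = 18 or -18] +8 is outermost — subtract 8 both sides, so sub: -5*(x - 5) = 10 or -26.
Step 4. [-5*(x - 5) = 10 or -26] -5·(inner) — divide through by -5 ⇒ div: x - 5 = -2 or 26/5.
Step 5. [x - 5 = -2 or 26/5] 5 comes off first (add 5). So sub: x = 3 or 51/5.

Answer: x ∈ {3, 51/5}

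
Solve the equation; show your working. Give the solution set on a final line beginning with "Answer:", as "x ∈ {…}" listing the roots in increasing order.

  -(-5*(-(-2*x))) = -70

Step 1. [-(-5*(-(-2*x))) = -70] flip signs both sides ⇒ neg: -5*(-(-2*x)) = 70.
Step 2. [-5*(-(-2*x)) = 70] LHS = -5·(…); ÷-5 both sides ⇒ div: -(-2*x) = -14.
Step 3. [-(-2*x) = -14] LHS negated; negate both sides, so neg: -2*x = 14.
Step 4. [-2*x = 14] leading coefficient -2: divide by -2, so div: x = -7.

Answer: x ∈ {-7}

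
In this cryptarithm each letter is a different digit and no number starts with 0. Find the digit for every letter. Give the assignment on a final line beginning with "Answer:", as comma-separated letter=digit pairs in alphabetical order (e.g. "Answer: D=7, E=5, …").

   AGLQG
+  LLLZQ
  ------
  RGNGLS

Step 1. [R] R is the leading digit of a 6-digit sum of two 5-digit numbers; the final carry is exactly 1, so R=1.
Step 2. [col 1: G + Q ≡ S (mod 10)] Q=4 is one option consistent with column 1 (G + Q ≡ S (mod 10), carry-in 0) — take it ⇒ Q=4.
Step 3. [col 1: G + Q ≡ S (mod 10)] no forcing yet in column 1 (carry-in 0); S=0 is free and consistent — try it, so S=0.
Step 4. [col 1: G + Q ≡ S (mod 10)] column 1: given Q=4, S=0, carry-in 0, and digits 0,1,4 already taken and all letters distinct, G+Q≡S (mod 10) forces G=6, so G=6.
Step 5. [col 2: Q + Z ≡ L (mod 10)] column 2 (Q + Z ≡ L (mod 10), carry-in 1) doesn't pin Z yet; pick Z=3 and continue. So Z=3.
Step 6. [col 2: Q + Z ≡ L (mod 10)] column 2 reads Q+Z+carry(1)=L with Q=4, Z=3; with digits 0,1,3,4,6 already taken and all letters distinct, the only value for L is 8 ⇒ L=8.
Step 7. [col 4: G + L ≡ N (mod 10)] column 4 reads G+L+carry(1)=N with G=6, L=8; with digits 0,1,3,4,6,8 already taken and all letters distinct, the only value for N is 5, so N=5.
Step 8. [col 5: A + L ≡ G (mod 10)] from column 5 (L=8, G=6, carry-in 1, digits 0,1,3,4,5,6,8 already taken and all letters distinct): A must equal 7. So A=7.

Answer: A=7, G=6, L=8, N=5, Q=4, R=1, S=0, Z=3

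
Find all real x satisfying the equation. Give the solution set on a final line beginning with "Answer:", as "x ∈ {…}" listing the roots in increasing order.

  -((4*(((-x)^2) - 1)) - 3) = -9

Step 1. [-((4*(((-x)^2) - 1)) - 3) = -9] flip signs both sides. So neg: (4*(((-x)^2) - 1)) - 3 = 9.
Step 2. [(4*(((-x)^2) - 1)) - 3 = 9] -3 is outermost — add 3 both sides ⇒ sub: 4*(((-x)^2) - 1) = 12.
Step 3. [4*(((-x)^2) - 1) = 12] divide by the outer 4. So div: ((-x)^2) - 1 = 3.
Step 4. [((-x)^2) - 1 = 3] peel the -1: add 1 from each side. So sub: (-x)^2 = 4.
Step 5. [(-x)^2 = 4] √ both sides: 4 ≥ 0 gives two branches. So sqrt: -x = 2 or -2.
Step 6. [-x = 2 or -2] LHS negated; negate both sides ⇒ neg: x = -2 or 2.

Answer: x ∈ {-2, 2}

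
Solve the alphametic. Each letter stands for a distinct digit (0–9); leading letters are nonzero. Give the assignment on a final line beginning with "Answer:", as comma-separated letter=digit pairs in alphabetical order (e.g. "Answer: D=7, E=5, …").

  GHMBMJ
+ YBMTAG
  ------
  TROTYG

Step 1. [col 1: J + G ≡ G (mod 10)] in column 1 we have J+G≡G with carry-in 0; given nothing yet and all letters distinct, none taken yet, that pins J to 0. So J=0.
Step 2. [col 1: J + G ≡ G (mod 10)] several values work for G in column 1 (J + G ≡ G (mod 10), carry-in 0); try G=2 ⇒ G=2.
Step 3. [col 2: M + A ≡ Y (mod 10)] M=3 is one option consistent with column 2 (M + A ≡ Y (mod 10), carry-in 0) — take it ⇒ M=3.
Step 4. [col 2: M + A ≡ Y (mod 10)] column 2 (M + A ≡ Y (mod 10), carry-in 0) doesn't pin Y yet; pick Y=1 and continue, so Y=1.
Step 5. [col 2: M + A ≡ Y (mod 10)] column 2: given M=3, Y=1, carry-in 0, and digits 0,1,2,3 already taken and all letters distinct, M+A≡Y (mod 10) forces A=8, so A=8.
Step 6. [col 3: B + T ≡ T (mod 10)] from column 3 (nothing yet, carry-in 1, digits 0,1,2,3,8 already taken and all letters distinct): B must equal 9, so B=9.
Step 7. [col 3: B + T ≡ T (mod 10)] several values work for T in column 3 (B + T ≡ T (mod 10), carry-in 1); try T=4, so T=4.
Step 8. [col 4: M + M ≡ O (mod 10)] in column 4 we have M+M≡O with carry-in 1; given M=3 and digits 0,1,2,3,4,8,9 already taken and all letters distinct, that pins O to 7. So O=7.
Step 9. [col 5: H + B ≡ R (mod 10)] from column 5 (B=9, carry-in 0, digits 0,1,2,3,4,7,8,9 already taken and all letters distinct): H must equal 6 ⇒ H=6.
Step 10. [col 5: H + B ≡ R (mod 10)] from column 5 (H=6, B=9, carry-in 0, digits 0,1,2,3,4,6,7,8,9 already taken and all letters distinct): R must equal 5 ⇒ R=5.

Answer: A=8, B=9, G=2, H=6, J=0, M=3, O=7, R=5, T=4, Y=1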